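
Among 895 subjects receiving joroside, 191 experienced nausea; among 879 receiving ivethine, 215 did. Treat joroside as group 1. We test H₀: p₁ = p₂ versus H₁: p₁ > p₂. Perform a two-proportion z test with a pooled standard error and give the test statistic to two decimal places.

p̂₁ = 191/895 = 0.21341, p̂₂ = 215/879 = 0.24460.
Pooled p̂ = (191+215)/(895+879) = 406/1774 = 0.22886.
SE = √(p̂(1−p̂)(1/n₁+1/n₂)) = √(0.22886·0.77114·0.00225497) = √(0.000397967) = 0.01995.
z = (0.21341 − 0.24460)/0.01995 = -0.03119/0.01995 = -1.56.
p-value = P(Z > -1.563) ≈ 0.9410.

z = -1.56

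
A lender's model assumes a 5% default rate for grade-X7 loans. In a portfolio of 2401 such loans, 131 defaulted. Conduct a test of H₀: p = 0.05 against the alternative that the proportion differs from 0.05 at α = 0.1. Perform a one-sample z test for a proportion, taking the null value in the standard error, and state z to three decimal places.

p̂ = 131/2401 = 0.05456.
Under H₀, SE = √(0.05·0.95/2401) = √(1.97834e-05) = 0.00445.
z = (0.05456 − 0.05)/0.00445 = 0.00456/0.00445 = 1.025.
Two-sided p-value ≈ 2·Φ(−1.025) = 0.3052, so at α = 0.1 we fail to reject H₀.

z = 1.025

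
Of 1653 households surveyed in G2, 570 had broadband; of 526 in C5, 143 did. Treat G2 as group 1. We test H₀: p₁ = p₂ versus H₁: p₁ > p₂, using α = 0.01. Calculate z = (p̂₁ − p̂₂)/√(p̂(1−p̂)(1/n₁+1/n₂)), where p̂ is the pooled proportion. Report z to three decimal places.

z = 3.106

p̂₁ = 570/1653 ≈ 0.34483, p̂₂ = 143/526 ≈ 0.27186.
Pooled p̂ = (570+143)/(1653+526) = 713/2179 = 0.32721.
SE = √(0.220145 × 0.0025061) = 0.02349.
z = (0.34483 − 0.27186)/0.02349 = 0.07297/0.02349 = 3.106.
p-value = P(Z > 3.106) ≈ 0.0009. With α = 0.01, reject H₀.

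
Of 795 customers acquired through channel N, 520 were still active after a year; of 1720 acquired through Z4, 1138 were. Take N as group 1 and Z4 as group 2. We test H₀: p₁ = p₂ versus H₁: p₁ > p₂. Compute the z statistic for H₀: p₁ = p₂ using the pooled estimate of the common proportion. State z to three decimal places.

p̂₁ = 520/795 = 0.65409, p̂₂ = 1138/1720 = 0.66163.
Pooled p̂ = (520+1138)/(795+1720) = 1658/2515 = 0.65924.
SE = √(p̂(1−p̂)(1/n₁+1/n₂)) = √(0.65924·0.34076·0.00183926) = √(0.000413173) = 0.02033.
z = (0.65409 − 0.66163)/0.02033 = -0.00754/0.02033 = -0.371.
p-value = P(Z > -0.371) ≈ 0.6447.

z = -0.371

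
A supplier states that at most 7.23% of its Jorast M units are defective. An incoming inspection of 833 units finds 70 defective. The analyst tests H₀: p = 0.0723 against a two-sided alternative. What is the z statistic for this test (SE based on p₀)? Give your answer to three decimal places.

p̂ = 70/833 = 0.08403.
Under H₀, SE = √(0.0723·0.9277/833) = √(8.05195e-05) = 0.00897.
z = (0.08403 − 0.0723)/0.00897 = 0.01173/0.00897 = 1.308.

z = 1.308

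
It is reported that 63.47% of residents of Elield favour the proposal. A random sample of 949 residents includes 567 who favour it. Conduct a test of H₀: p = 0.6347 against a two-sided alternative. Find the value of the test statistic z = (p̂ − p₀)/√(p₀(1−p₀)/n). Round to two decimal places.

p̂ = 567/949 = 0.5975.
Under H₀, SE = √(0.6347·0.3653/949) = √(0.000244316) = 0.0156.
z = (0.5975 − 0.6347)/0.0156 = -0.0372/0.0156 = -2.38.

z = -2.38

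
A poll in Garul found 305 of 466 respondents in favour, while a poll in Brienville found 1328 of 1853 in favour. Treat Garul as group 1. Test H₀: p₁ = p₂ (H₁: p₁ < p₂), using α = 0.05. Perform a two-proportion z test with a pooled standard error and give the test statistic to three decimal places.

z = -2.628

p̂₁ = 305/466 ≈ 0.6545064, p̂₂ = 1328/1853 ≈ 0.7166757.
Pooled p̂ = (305+1328)/(466+1853) = 1633/2319 = 0.7041828.
SE = √(p̂(1−p̂)(1/n₁+1/n₂)) = √(0.7041828·0.2958172·0.00268559) = √(0.000559433) = 0.0236523.
z = (0.6545064 − 0.7166757)/0.0236523 = -0.0621693/0.0236523 = -2.628.
p-value = P(Z < -2.628) ≈ 0.0043. With α = 0.05, reject H₀.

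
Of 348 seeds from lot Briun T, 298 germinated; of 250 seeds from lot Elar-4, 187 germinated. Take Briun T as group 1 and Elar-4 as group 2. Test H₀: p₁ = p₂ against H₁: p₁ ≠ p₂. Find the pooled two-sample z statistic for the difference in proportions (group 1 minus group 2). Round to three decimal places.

p̂₁ = 298/348 = 0.85632, p̂₂ = 187/250 = 0.74800.
Pooled p̂ = (298+187)/(348+250) = 485/598 = 0.81104.
SE = √(0.153256 × 0.00687356) = 0.03246.
z = (0.85632 − 0.74800)/0.03246 = 0.10832/0.03246 = 3.337.

z = 3.337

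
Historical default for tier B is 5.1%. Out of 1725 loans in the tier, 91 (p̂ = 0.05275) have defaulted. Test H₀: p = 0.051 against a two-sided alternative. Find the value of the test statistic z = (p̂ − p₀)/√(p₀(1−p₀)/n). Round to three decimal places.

z = 0.331

p̂ = 91/1725 = 0.052754.
Under H₀, SE = √(0.051·0.949/1725) = √(2.80574e-05) = 0.005297.
z = (0.052754 − 0.051)/0.005297 = 0.001754/0.005297 = 0.331.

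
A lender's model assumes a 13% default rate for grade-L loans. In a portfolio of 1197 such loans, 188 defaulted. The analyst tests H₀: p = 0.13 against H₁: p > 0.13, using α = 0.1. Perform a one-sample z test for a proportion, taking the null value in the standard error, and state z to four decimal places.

p̂ = 188/1197 ≈ 0.157059.
SE = √(p₀(1−p₀)/n) = √(0.1131/1197) = 0.009720.
z = (0.157059 − 0.13)/0.009720 = 0.027059/0.009720 = 2.7838.
p-value = P(Z > 2.784) ≈ 0.0027. With α = 0.1, reject H₀.

z = 2.7838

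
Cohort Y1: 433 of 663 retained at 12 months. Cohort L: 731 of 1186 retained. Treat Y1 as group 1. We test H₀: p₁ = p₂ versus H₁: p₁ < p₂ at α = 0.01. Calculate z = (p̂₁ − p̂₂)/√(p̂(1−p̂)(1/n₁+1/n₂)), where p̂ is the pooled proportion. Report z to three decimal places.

z = 1.569

p̂₁ = 433/663 = 0.653092, p̂₂ = 731/1186 = 0.616358.
Pooled p̂ = (433+731)/(663+1186) = 1164/1849 = 0.629529.
SE = √(p̂(1−p̂)(1/n₁+1/n₂)) = √(0.629529·0.370471·0.00235147) = √(0.000548414) = 0.023418.
z = (0.653092 − 0.616358)/0.023418 = 0.036734/0.023418 = 1.569.
p-value = P(Z < 1.569) ≈ 0.9416. With α = 0.01, fail to reject H₀.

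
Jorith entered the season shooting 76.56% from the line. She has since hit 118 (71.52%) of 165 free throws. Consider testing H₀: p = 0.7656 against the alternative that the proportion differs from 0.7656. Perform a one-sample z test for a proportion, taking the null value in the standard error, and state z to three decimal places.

z = -1.530

p̂ = 118/165 = 0.71515.
Under H₀, SE = √(0.7656·0.2344/165) = √(0.00108762) = 0.03298.
z = (0.71515 − 0.7656)/0.03298 = -0.05045/0.03298 = -1.530.
Two-sided p-value ≈ 2·Φ(−1.530) = 0.1261.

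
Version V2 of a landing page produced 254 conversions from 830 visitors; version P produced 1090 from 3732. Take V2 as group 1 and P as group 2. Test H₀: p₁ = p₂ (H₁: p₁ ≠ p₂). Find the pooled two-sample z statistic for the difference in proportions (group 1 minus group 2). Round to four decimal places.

p̂₁ = 254/830 = 0.306024, p̂₂ = 1090/3732 = 0.292069.
Pooled p̂ = (254+1090)/(830+3732) = 1344/4562 = 0.294608.
SE = √(p̂(1−p̂)(1/n₁+1/n₂)) = √(0.294608·0.705392·0.00147277) = √(0.000306063) = 0.017495.
z = (0.306024 − 0.292069)/0.017495 = 0.013955/0.017495 = 0.7977.
Two-sided p-value ≈ 2·Φ(−0.798) = 0.4250.

z = 0.7977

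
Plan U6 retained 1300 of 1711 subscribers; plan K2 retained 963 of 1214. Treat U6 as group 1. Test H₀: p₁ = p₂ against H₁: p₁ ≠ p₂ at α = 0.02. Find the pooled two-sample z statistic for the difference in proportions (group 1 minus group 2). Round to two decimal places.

p̂₁ = 1300/1711 = 0.7598, p̂₂ = 963/1214 = 0.7932.
Pooled p̂ = (1300+963)/(1711+1214) = 2263/2925 = 0.7737.
SE = √(p̂(1−p̂)(1/n₁+1/n₂)) = √(0.7737·0.2263·0.00140818) = √(0.000246574) = 0.0157.
z = (0.7598 − 0.7932)/0.0157 = -0.0334/0.0157 = -2.13.
p-value = 2·P(Z > 2.131) ≈ 0.0331, so at α = 0.02 we fail to reject H₀.

z = -2.13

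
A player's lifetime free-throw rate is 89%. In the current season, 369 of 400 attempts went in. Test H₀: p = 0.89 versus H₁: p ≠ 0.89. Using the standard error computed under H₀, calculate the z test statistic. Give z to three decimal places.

z = 2.077

p̂ = 369/400 ≈ 0.922500.
Standard error under H₀: √(0.89×0.11/400) = 0.015644.
z = (0.922500 − 0.89)/0.015644 = 0.032500/0.015644 = 2.077.
p-value = 2·P(Z > 2.077) ≈ 0.0378.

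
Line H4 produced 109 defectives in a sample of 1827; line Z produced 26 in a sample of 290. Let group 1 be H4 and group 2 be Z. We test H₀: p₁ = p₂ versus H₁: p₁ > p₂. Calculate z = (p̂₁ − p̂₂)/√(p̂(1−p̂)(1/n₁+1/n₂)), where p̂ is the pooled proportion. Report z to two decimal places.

z = -1.94

p̂₁ = 109/1827 = 0.05966, p̂₂ = 26/290 = 0.08966.
Pooled p̂ = (109+26)/(1827+290) = 135/2117 = 0.06377.
SE = √(p̂(1−p̂)(1/n₁+1/n₂)) = √(0.06377·0.93623·0.00399562) = √(0.00023855) = 0.01545.
z = (0.05966 − 0.08966)/0.01545 = -0.03000/0.01545 = -1.94.
p-value = P(Z > -1.942) ≈ 0.9739.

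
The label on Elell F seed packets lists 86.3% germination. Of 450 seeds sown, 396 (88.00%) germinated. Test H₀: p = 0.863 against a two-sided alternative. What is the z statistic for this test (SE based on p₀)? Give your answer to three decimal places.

z = 1.049

p̂ = 396/450 ≈ 0.88000.
Standard error under H₀: √(0.863×0.137/450) = 0.01621.
z = (0.88000 − 0.863)/0.01621 = 0.01700/0.01621 = 1.049.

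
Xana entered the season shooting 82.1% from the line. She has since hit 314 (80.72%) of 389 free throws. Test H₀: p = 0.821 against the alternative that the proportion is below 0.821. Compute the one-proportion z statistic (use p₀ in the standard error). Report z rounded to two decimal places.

p̂ = 314/389 ≈ 0.8072.
Under H₀, SE = √(0.821·0.179/389) = √(0.000377787) = 0.0194.
z = (0.8072 − 0.821)/0.0194 = -0.0138/0.0194 = -0.71.

z = -0.71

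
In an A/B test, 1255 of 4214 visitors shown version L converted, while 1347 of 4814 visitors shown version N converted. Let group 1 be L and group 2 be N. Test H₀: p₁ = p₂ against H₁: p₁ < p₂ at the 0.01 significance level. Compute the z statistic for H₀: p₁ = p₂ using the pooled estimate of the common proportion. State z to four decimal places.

p̂₁ = 1255/4214 = 0.297817, p̂₂ = 1347/4814 = 0.279809.
Pooled p̂ = (1255+1347)/(4214+4814) = 2602/9028 = 0.288214.
SE = √(0.205147 × 0.000445032) = 0.009555.
z = (0.297817 − 0.279809)/0.009555 = 0.018008/0.009555 = 1.8847.
p-value = P(Z < 1.885) ≈ 0.9703, so at α = 0.01 we fail to reject H₀.

z = 1.8847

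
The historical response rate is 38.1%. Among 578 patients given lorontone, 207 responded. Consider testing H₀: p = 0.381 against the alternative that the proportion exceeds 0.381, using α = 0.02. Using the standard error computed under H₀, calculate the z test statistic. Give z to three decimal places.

z = -1.132

p̂ = 207/578 = 0.35813.
SE = √(p₀(1−p₀)/n) = √(0.23584/578) = 0.02020.
z = (0.35813 − 0.381)/0.02020 = -0.02287/0.02020 = -1.132.
p-value = P(Z > -1.132) ≈ 0.8712; since p > α = 0.02, fail to reject H₀.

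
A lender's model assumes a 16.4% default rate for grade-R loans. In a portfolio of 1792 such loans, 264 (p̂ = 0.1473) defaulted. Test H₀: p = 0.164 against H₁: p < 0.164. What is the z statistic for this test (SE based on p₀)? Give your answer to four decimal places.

p̂ = 264/1792 ≈ 0.147321.
Under H₀, SE = √(0.164·0.836/1792) = √(7.65089e-05) = 0.008747.
z = (0.147321 − 0.164)/0.008747 = -0.016679/0.008747 = -1.9068.
p-value = P(Z < -1.907) ≈ 0.0283.

z = -1.9068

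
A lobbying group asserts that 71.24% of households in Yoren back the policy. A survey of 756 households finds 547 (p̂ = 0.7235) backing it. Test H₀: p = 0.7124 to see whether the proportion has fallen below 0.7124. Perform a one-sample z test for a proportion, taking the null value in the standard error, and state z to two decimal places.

z = 0.68

p̂ = 547/756 ≈ 0.72354.
Under H₀, SE = √(0.7124·0.2876/756) = √(0.000271014) = 0.01646.
z = (0.72354 − 0.7124)/0.01646 = 0.01114/0.01646 = 0.68.
p-value = P(Z < 0.677) ≈ 0.7508.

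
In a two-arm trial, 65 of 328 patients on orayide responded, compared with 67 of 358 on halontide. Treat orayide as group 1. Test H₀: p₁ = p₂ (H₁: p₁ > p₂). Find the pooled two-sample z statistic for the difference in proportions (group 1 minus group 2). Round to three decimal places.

z = 0.366

p̂₁ = 65/328 ≈ 0.19817, p̂₂ = 67/358 ≈ 0.18715.
Pooled p̂ = (65+67)/(328+358) = 132/686 = 0.19242.
SE = √(p̂(1−p̂)(1/n₁+1/n₂)) = √(0.19242·0.80758·0.00584208) = √(0.000907826) = 0.03013.
z = (0.19817 − 0.18715)/0.03013 = 0.01102/0.03013 = 0.366.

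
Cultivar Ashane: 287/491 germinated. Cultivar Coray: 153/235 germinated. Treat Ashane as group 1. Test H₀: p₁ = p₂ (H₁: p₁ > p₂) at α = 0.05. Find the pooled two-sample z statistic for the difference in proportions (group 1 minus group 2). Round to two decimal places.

p̂₁ = 287/491 = 0.5845, p̂₂ = 153/235 = 0.6511.
Pooled p̂ = (287+153)/(491+235) = 440/726 = 0.6061.
SE = √(p̂(1−p̂)(1/n₁+1/n₂)) = √(0.6061·0.3939·0.00629198) = √(0.00150222) = 0.0388.
z = (0.5845 − 0.6511)/0.0388 = -0.0666/0.0388 = -1.72.
p-value = P(Z > -1.717) ≈ 0.9570. With α = 0.05, fail to reject H₀.

z = -1.72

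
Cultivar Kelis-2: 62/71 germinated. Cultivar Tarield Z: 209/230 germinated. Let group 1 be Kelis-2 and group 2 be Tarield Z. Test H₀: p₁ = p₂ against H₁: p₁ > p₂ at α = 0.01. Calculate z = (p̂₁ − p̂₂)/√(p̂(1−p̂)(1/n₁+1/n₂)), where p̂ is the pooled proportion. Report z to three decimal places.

z = -0.872

p̂₁ = 62/71 = 0.87324, p̂₂ = 209/230 = 0.90870.
Pooled p̂ = (62+209)/(71+230) = 271/301 = 0.90033.
SE = √(p̂(1−p̂)(1/n₁+1/n₂)) = √(0.90033·0.09967·0.0184323) = √(0.00165401) = 0.04067.
z = (0.87324 − 0.90870)/0.04067 = -0.03546/0.04067 = -0.872.
p-value = P(Z > -0.872) ≈ 0.8083, so at α = 0.01 we fail to reject H₀.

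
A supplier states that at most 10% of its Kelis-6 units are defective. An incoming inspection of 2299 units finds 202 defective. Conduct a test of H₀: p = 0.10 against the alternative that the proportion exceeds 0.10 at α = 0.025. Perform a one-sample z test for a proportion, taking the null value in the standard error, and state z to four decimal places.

z = -1.9396

p̂ = 202/2299 = 0.087864.
Under H₀, SE = √(0.1·0.9/2299) = √(3.91475e-05) = 0.006257.
z = (0.087864 − 0.1)/0.006257 = -0.012136/0.006257 = -1.9396.
p-value = P(Z > -1.940) ≈ 0.9738. With α = 0.025, fail to reject H₀.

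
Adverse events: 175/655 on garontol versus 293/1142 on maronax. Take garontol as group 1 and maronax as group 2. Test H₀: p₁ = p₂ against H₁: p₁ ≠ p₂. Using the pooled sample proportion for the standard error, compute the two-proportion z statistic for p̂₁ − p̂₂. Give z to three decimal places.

z = 0.493

p̂₁ = 175/655 ≈ 0.26718, p̂₂ = 293/1142 ≈ 0.25657.
Pooled p̂ = (175+293)/(655+1142) = 468/1797 = 0.26043.
SE = √(0.192608 × 0.00240237) = 0.02151.
z = (0.26718 − 0.25657)/0.02151 = 0.01061/0.02151 = 0.493.
p-value = 2·P(Z > 0.493) ≈ 0.6219.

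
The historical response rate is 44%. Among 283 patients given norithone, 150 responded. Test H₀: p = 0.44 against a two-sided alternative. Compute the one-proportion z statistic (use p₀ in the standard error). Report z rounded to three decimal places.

p̂ = 150/283 ≈ 0.53004.
Standard error under H₀: √(0.44×0.56/283) = 0.02951.
z = (0.53004 − 0.44)/0.02951 = 0.09004/0.02951 = 3.051.
p-value = 2·P(Z > 3.051) ≈ 0.0023.

z = 3.051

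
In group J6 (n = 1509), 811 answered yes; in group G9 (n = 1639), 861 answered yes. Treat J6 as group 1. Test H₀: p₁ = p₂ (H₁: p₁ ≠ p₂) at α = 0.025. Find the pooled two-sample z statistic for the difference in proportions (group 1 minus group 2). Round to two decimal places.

z = 0.68

p̂₁ = 811/1509 ≈ 0.5374, p̂₂ = 861/1639 ≈ 0.5253.
Pooled p̂ = (811+861)/(1509+1639) = 1672/3148 = 0.5311.
SE = √(p̂(1−p̂)(1/n₁+1/n₂)) = √(0.5311·0.4689·0.00127282) = √(0.000316971) = 0.0178.
z = (0.5374 − 0.5253)/0.0178 = 0.0121/0.0178 = 0.68.
Two-sided p-value ≈ 2·Φ(−0.681) = 0.4960. With α = 0.025, fail to reject H₀.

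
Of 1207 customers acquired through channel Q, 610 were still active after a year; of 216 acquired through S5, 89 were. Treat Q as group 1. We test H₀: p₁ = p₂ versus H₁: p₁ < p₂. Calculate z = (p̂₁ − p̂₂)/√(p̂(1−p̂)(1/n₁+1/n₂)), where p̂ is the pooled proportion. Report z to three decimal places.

z = 2.527

p̂₁ = 610/1207 = 0.505385, p̂₂ = 89/216 = 0.412037.
Pooled p̂ = (610+89)/(1207+216) = 699/1423 = 0.491216.
SE = √(0.249923 × 0.00545813) = 0.036934.
z = (0.505385 − 0.412037)/0.036934 = 0.093348/0.036934 = 2.527.
p-value = P(Z < 2.527) ≈ 0.9943.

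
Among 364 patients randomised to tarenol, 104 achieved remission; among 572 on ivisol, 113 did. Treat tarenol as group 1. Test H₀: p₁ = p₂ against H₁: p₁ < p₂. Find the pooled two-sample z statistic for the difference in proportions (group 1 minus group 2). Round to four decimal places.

p̂₁ = 104/364 = 0.285714, p̂₂ = 113/572 = 0.197552.
Pooled p̂ = (104+113)/(364+572) = 217/936 = 0.231838.
SE = √(0.178089 × 0.0044955) = 0.028295.
z = (0.285714 − 0.197552)/0.028295 = 0.088162/0.028295 = 3.1158.
p-value = P(Z < 3.116) ≈ 0.9991.

z = 3.1158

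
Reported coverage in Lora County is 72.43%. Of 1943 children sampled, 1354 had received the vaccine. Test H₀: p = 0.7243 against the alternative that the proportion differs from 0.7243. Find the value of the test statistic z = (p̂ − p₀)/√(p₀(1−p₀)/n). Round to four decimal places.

z = -2.7067

p̂ = 1354/1943 ≈ 0.6968605.
Standard error under H₀: √(0.7243×0.2757/1943) = 0.0101377.
z = (0.6968605 − 0.7243)/0.0101377 = -0.0274395/0.0101377 = -2.7067.
p-value = 2·P(Z > 2.707) ≈ 0.0068.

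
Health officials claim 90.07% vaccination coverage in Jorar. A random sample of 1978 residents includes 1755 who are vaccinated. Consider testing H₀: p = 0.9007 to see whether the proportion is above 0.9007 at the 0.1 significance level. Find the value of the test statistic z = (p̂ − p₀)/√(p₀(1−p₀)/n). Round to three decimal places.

z = -1.999

p̂ = 1755/1978 ≈ 0.887260.
Under H₀, SE = √(0.9007·0.0993/1978) = √(4.52171e-05) = 0.006724.
z = (0.887260 − 0.9007)/0.006724 = -0.013440/0.006724 = -1.999.
p-value = P(Z > -1.999) ≈ 0.9772, so at α = 0.1 we fail to reject H₀.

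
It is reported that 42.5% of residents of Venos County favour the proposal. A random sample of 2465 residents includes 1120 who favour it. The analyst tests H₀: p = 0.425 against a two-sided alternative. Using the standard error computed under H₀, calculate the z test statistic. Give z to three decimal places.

p̂ = 1120/2465 = 0.454361.
SE = √(p₀(1−p₀)/n) = √(0.24437/2465) = 0.009957.
z = (0.454361 − 0.425)/0.009957 = 0.029361/0.009957 = 2.949.

z = 2.949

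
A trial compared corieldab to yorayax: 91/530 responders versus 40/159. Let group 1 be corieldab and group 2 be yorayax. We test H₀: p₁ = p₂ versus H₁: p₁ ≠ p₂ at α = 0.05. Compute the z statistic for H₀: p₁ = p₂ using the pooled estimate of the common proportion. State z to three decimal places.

p̂₁ = 91/530 = 0.17170, p̂₂ = 40/159 = 0.25157.
Pooled p̂ = (91+40)/(530+159) = 131/689 = 0.19013.
SE = √(0.153981 × 0.0081761) = 0.03548.
z = (0.17170 − 0.25157)/0.03548 = -0.07987/0.03548 = -2.251.
Two-sided p-value ≈ 2·Φ(−2.251) = 0.0244. With α = 0.05, reject H₀.

z = -2.251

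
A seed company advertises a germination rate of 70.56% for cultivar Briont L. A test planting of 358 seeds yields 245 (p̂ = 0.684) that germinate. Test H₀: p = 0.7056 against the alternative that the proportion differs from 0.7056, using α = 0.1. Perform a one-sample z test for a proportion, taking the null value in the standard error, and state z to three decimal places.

z = -0.882

p̂ = 245/358 ≈ 0.68436.
SE = √(p₀(1−p₀)/n) = √(0.20773/358) = 0.02409.
z = (0.68436 − 0.7056)/0.02409 = -0.02124/0.02409 = -0.882.
p-value = 2·P(Z > 0.882) ≈ 0.3779; since p > α = 0.1, fail to reject H₀.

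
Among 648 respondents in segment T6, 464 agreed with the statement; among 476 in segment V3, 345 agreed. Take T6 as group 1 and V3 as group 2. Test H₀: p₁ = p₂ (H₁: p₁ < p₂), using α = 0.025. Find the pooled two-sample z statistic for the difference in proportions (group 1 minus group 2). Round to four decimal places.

p̂₁ = 464/648 = 0.716049, p̂₂ = 345/476 = 0.724790.
Pooled p̂ = (464+345)/(648+476) = 809/1124 = 0.719751.
SE = √(0.20171 × 0.00364405) = 0.027112.
z = (0.716049 − 0.724790)/0.027112 = -0.008741/0.027112 = -0.3224.
p-value = P(Z < -0.322) ≈ 0.3736, so at α = 0.025 we fail to reject H₀.

z = -0.3224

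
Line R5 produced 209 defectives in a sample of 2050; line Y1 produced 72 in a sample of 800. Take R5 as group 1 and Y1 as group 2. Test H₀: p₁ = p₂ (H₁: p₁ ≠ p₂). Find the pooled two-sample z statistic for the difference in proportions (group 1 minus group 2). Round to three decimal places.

z = 0.962

p̂₁ = 209/2050 ≈ 0.101951, p̂₂ = 72/800 ≈ 0.090000.
Pooled p̂ = (209+72)/(2050+800) = 281/2850 = 0.098596.
SE = √(0.0888752 × 0.0017378) = 0.012428.
z = (0.101951 − 0.090000)/0.012428 = 0.011951/0.012428 = 0.962.
Two-sided p-value ≈ 2·Φ(−0.962) = 0.3362.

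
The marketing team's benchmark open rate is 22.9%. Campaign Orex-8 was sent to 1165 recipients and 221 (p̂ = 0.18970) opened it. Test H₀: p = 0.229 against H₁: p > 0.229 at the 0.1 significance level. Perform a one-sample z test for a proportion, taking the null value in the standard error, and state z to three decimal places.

z = -3.192

p̂ = 221/1165 ≈ 0.189700.
Under H₀, SE = √(0.229·0.771/1165) = √(0.000151553) = 0.012311.
z = (0.189700 − 0.229)/0.012311 = -0.039300/0.012311 = -3.192.
p-value = P(Z > -3.192) ≈ 0.9993. With α = 0.1, fail to reject H₀.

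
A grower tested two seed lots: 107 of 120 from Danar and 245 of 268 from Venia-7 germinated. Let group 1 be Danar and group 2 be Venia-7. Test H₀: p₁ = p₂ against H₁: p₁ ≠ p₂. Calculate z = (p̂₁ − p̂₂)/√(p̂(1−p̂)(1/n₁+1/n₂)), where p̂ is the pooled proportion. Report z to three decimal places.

p̂₁ = 107/120 ≈ 0.89167, p̂₂ = 245/268 ≈ 0.91418.
Pooled p̂ = (107+245)/(120+268) = 352/388 = 0.90722.
SE = √(p̂(1−p̂)(1/n₁+1/n₂)) = √(0.90722·0.09278·0.0120647) = √(0.00101554) = 0.03187.
z = (0.89167 − 0.91418)/0.03187 = -0.02251/0.03187 = -0.706.
p-value = 2·P(Z > 0.706) ≈ 0.4799.

z = -0.706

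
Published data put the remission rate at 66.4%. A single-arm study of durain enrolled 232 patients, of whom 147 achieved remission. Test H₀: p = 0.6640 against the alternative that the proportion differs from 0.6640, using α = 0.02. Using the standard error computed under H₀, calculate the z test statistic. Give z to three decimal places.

z = -0.980

p̂ = 147/232 = 0.63362.
SE = √(p₀(1−p₀)/n) = √(0.2231/232) = 0.03101.
z = (0.63362 − 0.664)/0.03101 = -0.03038/0.03101 = -0.980.
p-value = 2·P(Z > 0.980) ≈ 0.3273, so at α = 0.02 we fail to reject H₀.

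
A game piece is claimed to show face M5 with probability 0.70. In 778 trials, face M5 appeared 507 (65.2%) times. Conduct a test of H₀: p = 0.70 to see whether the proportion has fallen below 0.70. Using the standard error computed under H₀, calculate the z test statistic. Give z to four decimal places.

z = -2.9416

p̂ = 507/778 ≈ 0.6516710.
Under H₀, SE = √(0.7·0.3/778) = √(0.000269923) = 0.0164293.
z = (0.6516710 − 0.7)/0.0164293 = -0.0483290/0.0164293 = -2.9416.
p-value = P(Z < -2.942) ≈ 0.0016.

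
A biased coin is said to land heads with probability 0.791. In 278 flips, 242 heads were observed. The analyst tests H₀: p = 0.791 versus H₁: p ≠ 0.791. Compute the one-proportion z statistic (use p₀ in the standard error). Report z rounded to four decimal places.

p̂ = 242/278 = 0.870504.
Standard error under H₀: √(0.791×0.209/278) = 0.024386.
z = (0.870504 − 0.791)/0.024386 = 0.079504/0.024386 = 3.2602.
p-value = 2·P(Z > 3.260) ≈ 0.0011.

z = 3.2602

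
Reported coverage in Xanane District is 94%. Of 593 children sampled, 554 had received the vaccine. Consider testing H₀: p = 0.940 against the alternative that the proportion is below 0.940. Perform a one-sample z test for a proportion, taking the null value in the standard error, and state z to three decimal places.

z = -0.591

p̂ = 554/593 ≈ 0.934233.
Under H₀, SE = √(0.94·0.06/593) = √(9.51096e-05) = 0.009752.
z = (0.934233 − 0.94)/0.009752 = -0.005767/0.009752 = -0.591.
p-value = P(Z < -0.591) ≈ 0.2771.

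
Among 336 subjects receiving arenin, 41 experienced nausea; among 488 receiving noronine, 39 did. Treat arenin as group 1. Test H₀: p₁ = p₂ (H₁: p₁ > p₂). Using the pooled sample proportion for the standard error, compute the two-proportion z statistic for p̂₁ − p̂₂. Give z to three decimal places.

p̂₁ = 41/336 = 0.12202, p̂₂ = 39/488 = 0.07992.
Pooled p̂ = (41+39)/(336+488) = 80/824 = 0.09709.
SE = √(0.0876614 × 0.00502537) = 0.02099.
z = (0.12202 − 0.07992)/0.02099 = 0.04210/0.02099 = 2.006.

z = 2.006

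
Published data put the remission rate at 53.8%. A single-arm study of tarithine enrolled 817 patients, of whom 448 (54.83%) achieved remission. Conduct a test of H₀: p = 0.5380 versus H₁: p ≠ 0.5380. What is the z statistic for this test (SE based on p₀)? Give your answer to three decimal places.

z = 0.593

p̂ = 448/817 ≈ 0.54835.
Under H₀, SE = √(0.538·0.462/817) = √(0.00030423) = 0.01744.
z = (0.54835 − 0.538)/0.01744 = 0.01035/0.01744 = 0.593.
p-value = 2·P(Z > 0.593) ≈ 0.5530.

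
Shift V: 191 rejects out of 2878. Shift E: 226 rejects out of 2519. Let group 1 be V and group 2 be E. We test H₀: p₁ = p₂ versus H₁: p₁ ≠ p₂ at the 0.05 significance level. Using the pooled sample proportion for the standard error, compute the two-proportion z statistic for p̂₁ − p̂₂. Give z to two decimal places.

z = -3.21

p̂₁ = 191/2878 = 0.066366, p̂₂ = 226/2519 = 0.089718.
Pooled p̂ = (191+226)/(2878+2519) = 417/5397 = 0.077265.
SE = √(0.0712952 × 0.000744446) = 0.007285.
z = (0.066366 − 0.089718)/0.007285 = -0.023352/0.007285 = -3.21.
Two-sided p-value ≈ 2·Φ(−3.205) = 0.0013, so at α = 0.05 we reject H₀.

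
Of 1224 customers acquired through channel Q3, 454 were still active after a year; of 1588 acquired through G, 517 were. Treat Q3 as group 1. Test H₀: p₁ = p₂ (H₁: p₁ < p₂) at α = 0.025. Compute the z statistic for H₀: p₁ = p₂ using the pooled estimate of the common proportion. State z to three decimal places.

p̂₁ = 454/1224 ≈ 0.37092, p̂₂ = 517/1588 ≈ 0.32557.
Pooled p̂ = (454+517)/(1224+1588) = 971/2812 = 0.34531.
SE = √(p̂(1−p̂)(1/n₁+1/n₂)) = √(0.34531·0.65469·0.00144672) = √(0.000327059) = 0.01808.
z = (0.37092 − 0.32557)/0.01808 = 0.04535/0.01808 = 2.508.
p-value = P(Z < 2.508) ≈ 0.9939, so at α = 0.025 we fail to reject H₀.

z = 2.508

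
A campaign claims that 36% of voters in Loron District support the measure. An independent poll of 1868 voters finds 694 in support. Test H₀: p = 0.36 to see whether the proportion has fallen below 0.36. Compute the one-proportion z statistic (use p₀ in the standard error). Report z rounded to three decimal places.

p̂ = 694/1868 ≈ 0.37152.
SE = √(p₀(1−p₀)/n) = √(0.2304/1868) = 0.01111.
z = (0.37152 − 0.36)/0.01111 = 0.01152/0.01111 = 1.037.

z = 1.037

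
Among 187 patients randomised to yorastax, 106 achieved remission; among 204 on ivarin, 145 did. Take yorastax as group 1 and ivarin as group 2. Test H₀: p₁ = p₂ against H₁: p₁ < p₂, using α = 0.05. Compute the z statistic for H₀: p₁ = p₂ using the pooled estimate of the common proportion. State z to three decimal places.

p̂₁ = 106/187 = 0.566845, p̂₂ = 145/204 = 0.710784.
Pooled p̂ = (106+145)/(187+204) = 251/391 = 0.641944.
SE = √(0.229852 × 0.0102496) = 0.048537.
z = (0.566845 − 0.710784)/0.048537 = -0.143939/0.048537 = -2.966.
p-value = P(Z < -2.966) ≈ 0.0015, so at α = 0.05 we reject H₀.

z = -2.966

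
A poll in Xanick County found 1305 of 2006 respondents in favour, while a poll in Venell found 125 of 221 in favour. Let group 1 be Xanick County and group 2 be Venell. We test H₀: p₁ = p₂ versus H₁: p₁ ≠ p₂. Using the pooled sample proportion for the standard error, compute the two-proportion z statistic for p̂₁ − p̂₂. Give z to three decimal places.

p̂₁ = 1305/2006 ≈ 0.65055, p̂₂ = 125/221 ≈ 0.56561.
Pooled p̂ = (1305+125)/(2006+221) = 1430/2227 = 0.64212.
SE = √(0.229802 × 0.00502339) = 0.03398.
z = (0.65055 − 0.56561)/0.03398 = 0.08494/0.03398 = 2.500.
p-value = 2·P(Z > 2.500) ≈ 0.0124.

z = 2.500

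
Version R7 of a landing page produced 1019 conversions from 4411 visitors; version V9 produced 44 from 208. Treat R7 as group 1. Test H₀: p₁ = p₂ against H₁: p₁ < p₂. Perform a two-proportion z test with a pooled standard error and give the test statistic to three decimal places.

z = 0.652

p̂₁ = 1019/4411 ≈ 0.23101, p̂₂ = 44/208 ≈ 0.21154.
Pooled p̂ = (1019+44)/(4411+208) = 1063/4619 = 0.23014.
SE = √(0.177174 × 0.0050344) = 0.02987.
z = (0.23101 − 0.21154)/0.02987 = 0.01947/0.02987 = 0.652.
p-value = P(Z < 0.652) ≈ 0.7428.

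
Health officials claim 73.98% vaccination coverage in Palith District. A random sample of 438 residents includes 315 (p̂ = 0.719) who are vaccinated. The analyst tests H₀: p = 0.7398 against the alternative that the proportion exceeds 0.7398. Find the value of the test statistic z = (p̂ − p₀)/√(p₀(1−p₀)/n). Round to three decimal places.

p̂ = 315/438 = 0.71918.
Standard error under H₀: √(0.7398×0.2602/438) = 0.02096.
z = (0.71918 − 0.7398)/0.02096 = -0.02062/0.02096 = -0.984.

z = -0.984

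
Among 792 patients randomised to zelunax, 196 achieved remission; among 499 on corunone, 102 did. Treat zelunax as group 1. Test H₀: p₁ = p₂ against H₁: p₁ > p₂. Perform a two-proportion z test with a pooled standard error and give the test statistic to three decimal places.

p̂₁ = 196/792 ≈ 0.24747, p̂₂ = 102/499 ≈ 0.20441.
Pooled p̂ = (196+102)/(792+499) = 298/1291 = 0.23083.
SE = √(p̂(1−p̂)(1/n₁+1/n₂)) = √(0.23083·0.76917·0.00326663) = √(0.000579981) = 0.02408.
z = (0.24747 − 0.20441)/0.02408 = 0.04306/0.02408 = 1.788.
p-value = P(Z > 1.788) ≈ 0.0369.

z = 1.788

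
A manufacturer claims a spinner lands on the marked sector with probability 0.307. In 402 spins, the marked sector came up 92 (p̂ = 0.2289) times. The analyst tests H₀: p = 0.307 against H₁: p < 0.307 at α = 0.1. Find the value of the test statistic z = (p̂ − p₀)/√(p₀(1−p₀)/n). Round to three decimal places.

p̂ = 92/402 = 0.228856.
Under H₀, SE = √(0.307·0.693/402) = √(0.000529231) = 0.023005.
z = (0.228856 − 0.307)/0.023005 = -0.078144/0.023005 = -3.397.
p-value = P(Z < -3.397) ≈ 0.0003. With α = 0.1, reject H₀.

z = -3.397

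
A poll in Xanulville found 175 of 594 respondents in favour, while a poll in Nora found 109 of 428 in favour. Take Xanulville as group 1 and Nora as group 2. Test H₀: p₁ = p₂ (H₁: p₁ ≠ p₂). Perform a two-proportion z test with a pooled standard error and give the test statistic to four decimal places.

p̂₁ = 175/594 = 0.294613, p̂₂ = 109/428 = 0.254673.
Pooled p̂ = (175+109)/(594+428) = 284/1022 = 0.277886.
SE = √(0.200666 × 0.00401995) = 0.028402.
z = (0.294613 − 0.254673)/0.028402 = 0.039940/0.028402 = 1.4062.

z = 1.4062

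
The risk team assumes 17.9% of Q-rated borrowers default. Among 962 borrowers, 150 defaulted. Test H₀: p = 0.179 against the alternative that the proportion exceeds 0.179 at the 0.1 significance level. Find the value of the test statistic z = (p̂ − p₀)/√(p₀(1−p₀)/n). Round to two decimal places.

z = -1.87

p̂ = 150/962 ≈ 0.15593.
Under H₀, SE = √(0.179·0.821/962) = √(0.000152764) = 0.01236.
z = (0.15593 − 0.179)/0.01236 = -0.02307/0.01236 = -1.87.
p-value = P(Z > -1.867) ≈ 0.9690, so at α = 0.1 we fail to reject H₀.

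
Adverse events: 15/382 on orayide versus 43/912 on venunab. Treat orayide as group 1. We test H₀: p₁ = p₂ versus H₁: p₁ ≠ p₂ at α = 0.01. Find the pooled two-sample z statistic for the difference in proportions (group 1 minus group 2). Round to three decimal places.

p̂₁ = 15/382 ≈ 0.03927, p̂₂ = 43/912 ≈ 0.04715.
Pooled p̂ = (15+43)/(382+912) = 58/1294 = 0.04482.
SE = √(p̂(1−p̂)(1/n₁+1/n₂)) = √(0.04482·0.95518·0.00371429) = √(0.000159021) = 0.01261.
z = (0.03927 − 0.04715)/0.01261 = -0.00788/0.01261 = -0.625.
p-value = 2·P(Z > 0.625) ≈ 0.5319. With α = 0.01, fail to reject H₀.

z = -0.625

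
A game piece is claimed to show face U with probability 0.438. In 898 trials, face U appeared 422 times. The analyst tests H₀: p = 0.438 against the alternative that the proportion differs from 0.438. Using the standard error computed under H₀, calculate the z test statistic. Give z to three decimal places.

z = 1.929

p̂ = 422/898 ≈ 0.469933.
Standard error under H₀: √(0.438×0.562/898) = 0.016556.
z = (0.469933 − 0.438)/0.016556 = 0.031933/0.016556 = 1.929.
p-value = 2·P(Z > 1.929) ≈ 0.0538.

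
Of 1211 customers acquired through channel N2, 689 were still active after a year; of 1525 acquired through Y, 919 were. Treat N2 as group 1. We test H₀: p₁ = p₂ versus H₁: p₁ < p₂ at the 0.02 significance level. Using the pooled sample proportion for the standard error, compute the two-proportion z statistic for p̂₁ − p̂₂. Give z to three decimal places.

p̂₁ = 689/1211 = 0.56895, p̂₂ = 919/1525 = 0.60262.
Pooled p̂ = (689+919)/(1211+1525) = 1608/2736 = 0.58772.
SE = √(p̂(1−p̂)(1/n₁+1/n₂)) = √(0.58772·0.41228·0.0014815) = √(0.000358976) = 0.01895.
z = (0.56895 − 0.60262)/0.01895 = -0.03367/0.01895 = -1.777.
p-value = P(Z < -1.777) ≈ 0.0378. With α = 0.02, fail to reject H₀.

z = -1.777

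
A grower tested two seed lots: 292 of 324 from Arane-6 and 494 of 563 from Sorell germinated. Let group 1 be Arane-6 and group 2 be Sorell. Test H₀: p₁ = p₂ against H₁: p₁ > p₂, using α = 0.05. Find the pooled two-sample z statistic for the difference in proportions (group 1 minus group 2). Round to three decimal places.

z = 1.074

p̂₁ = 292/324 ≈ 0.90123, p̂₂ = 494/563 ≈ 0.87744.
Pooled p̂ = (292+494)/(324+563) = 786/887 = 0.88613.
SE = √(p̂(1−p̂)(1/n₁+1/n₂)) = √(0.88613·0.11387·0.00486262) = √(0.000490644) = 0.02215.
z = (0.90123 − 0.87744)/0.02215 = 0.02379/0.02215 = 1.074.
p-value = P(Z > 1.074) ≈ 0.1414, so at α = 0.05 we fail to reject H₀.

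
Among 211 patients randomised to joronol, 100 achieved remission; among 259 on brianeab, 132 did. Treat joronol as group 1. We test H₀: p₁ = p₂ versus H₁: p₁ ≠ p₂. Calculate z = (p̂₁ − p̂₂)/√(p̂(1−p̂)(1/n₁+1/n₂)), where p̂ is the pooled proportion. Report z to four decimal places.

z = -0.7704

p̂₁ = 100/211 = 0.473934, p̂₂ = 132/259 = 0.509653.
Pooled p̂ = (100+132)/(211+259) = 232/470 = 0.493617.
SE = √(0.249959 × 0.00860034) = 0.046365.
z = (0.473934 − 0.509653)/0.046365 = -0.035719/0.046365 = -0.7704.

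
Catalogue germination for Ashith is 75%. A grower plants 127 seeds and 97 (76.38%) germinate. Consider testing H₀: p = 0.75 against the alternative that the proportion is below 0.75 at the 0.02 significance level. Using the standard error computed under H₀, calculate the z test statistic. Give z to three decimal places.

p̂ = 97/127 ≈ 0.76378.
Standard error under H₀: √(0.75×0.25/127) = 0.03842.
z = (0.76378 − 0.75)/0.03842 = 0.01378/0.03842 = 0.359.
p-value = P(Z < 0.359) ≈ 0.6401; since p > α = 0.02, fail to reject H₀.

z = 0.359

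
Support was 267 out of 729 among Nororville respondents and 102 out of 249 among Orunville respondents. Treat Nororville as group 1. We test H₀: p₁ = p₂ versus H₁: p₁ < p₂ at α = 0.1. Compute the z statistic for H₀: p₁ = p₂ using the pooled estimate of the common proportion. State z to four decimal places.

z = -1.2194

p̂₁ = 267/729 ≈ 0.366255, p̂₂ = 102/249 ≈ 0.409639.
Pooled p̂ = (267+102)/(729+249) = 369/978 = 0.377301.
SE = √(p̂(1−p̂)(1/n₁+1/n₂)) = √(0.377301·0.622699·0.00538781) = √(0.00126584) = 0.035579.
z = (0.366255 − 0.409639)/0.035579 = -0.043384/0.035579 = -1.2194.
p-value = P(Z < -1.219) ≈ 0.1114, so at α = 0.1 we fail to reject H₀.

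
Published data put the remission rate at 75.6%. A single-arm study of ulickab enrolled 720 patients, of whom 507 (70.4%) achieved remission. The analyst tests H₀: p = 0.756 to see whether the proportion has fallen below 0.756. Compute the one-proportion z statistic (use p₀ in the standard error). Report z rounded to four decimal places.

z = -3.2383

p̂ = 507/720 ≈ 0.704167.
SE = √(p₀(1−p₀)/n) = √(0.18446/720) = 0.016006.
z = (0.704167 − 0.756)/0.016006 = -0.051833/0.016006 = -3.2383.
p-value = P(Z < -3.238) ≈ 0.0006.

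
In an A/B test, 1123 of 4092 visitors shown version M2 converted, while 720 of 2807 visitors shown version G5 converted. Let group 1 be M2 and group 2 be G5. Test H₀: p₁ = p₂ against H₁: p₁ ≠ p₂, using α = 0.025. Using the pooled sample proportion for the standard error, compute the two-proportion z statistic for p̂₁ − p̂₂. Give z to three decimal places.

z = 1.654

p̂₁ = 1123/4092 = 0.274438, p̂₂ = 720/2807 = 0.256502.
Pooled p̂ = (1123+720)/(4092+2807) = 1843/6899 = 0.267140.
SE = √(0.195776 × 0.000600632) = 0.010844.
z = (0.274438 − 0.256502)/0.010844 = 0.017936/0.010844 = 1.654.
Two-sided p-value ≈ 2·Φ(−1.654) = 0.0981; since p > α = 0.025, fail to reject H₀.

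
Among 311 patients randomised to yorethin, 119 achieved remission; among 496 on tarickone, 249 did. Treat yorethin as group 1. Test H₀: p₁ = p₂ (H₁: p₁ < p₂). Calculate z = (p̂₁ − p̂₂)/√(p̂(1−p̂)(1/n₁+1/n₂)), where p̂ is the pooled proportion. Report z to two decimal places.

p̂₁ = 119/311 ≈ 0.38264, p̂₂ = 249/496 ≈ 0.50202.
Pooled p̂ = (119+249)/(311+496) = 368/807 = 0.45601.
SE = √(p̂(1−p̂)(1/n₁+1/n₂)) = √(0.45601·0.54399·0.00523156) = √(0.00129777) = 0.03602.
z = (0.38264 − 0.50202)/0.03602 = -0.11938/0.03602 = -3.31.
p-value = P(Z < -3.314) ≈ 0.0005.

z = -3.31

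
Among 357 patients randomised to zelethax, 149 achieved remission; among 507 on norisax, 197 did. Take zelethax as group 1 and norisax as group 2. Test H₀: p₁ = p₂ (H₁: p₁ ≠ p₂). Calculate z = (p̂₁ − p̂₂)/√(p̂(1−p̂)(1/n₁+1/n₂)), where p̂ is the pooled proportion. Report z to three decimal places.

z = 0.851

p̂₁ = 149/357 ≈ 0.41737, p̂₂ = 197/507 ≈ 0.38856.
Pooled p̂ = (149+197)/(357+507) = 346/864 = 0.40046.
SE = √(p̂(1−p̂)(1/n₁+1/n₂)) = √(0.40046·0.59954·0.00477351) = √(0.00114608) = 0.03385.
z = (0.41737 − 0.38856)/0.03385 = 0.02881/0.03385 = 0.851.
Two-sided p-value ≈ 2·Φ(−0.851) = 0.3948.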